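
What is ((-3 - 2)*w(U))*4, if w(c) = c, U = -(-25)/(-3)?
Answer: 500/3 ≈ 166.67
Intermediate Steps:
U = -25/3 (U = -(-25)*(-1)/3 = -5*5/3 = -25/3 ≈ -8.3333)
((-3 - 2)*w(U))*4 = ((-3 - 2)*(-25/3))*4 = -5*(-25/3)*4 = (125/3)*4 = 500/3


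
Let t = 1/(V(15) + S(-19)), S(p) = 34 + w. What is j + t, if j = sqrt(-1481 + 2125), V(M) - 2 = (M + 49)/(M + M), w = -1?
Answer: 15/557 + 2*sqrt(161) ≈ 25.404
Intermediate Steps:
V(M) = 2 + (49 + M)/(2*M) (V(M) = 2 + (M + 49)/(M + M) = 2 + (49 + M)/((2*M)) = 2 + (49 + M)*(1/(2*M)) = 2 + (49 + M)/(2*M))
S(p) = 33 (S(p) = 34 - 1 = 33)
t = 15/557 (t = 1/((1/2)*(49 + 5*15)/15 + 33) = 1/((1/2)*(1/15)*(49 + 75) + 33) = 1/((1/2)*(1/15)*124 + 33) = 1/(62/15 + 33) = 1/(557/15) = 15/557 ≈ 0.026930)
j = 2*sqrt(161) (j = sqrt(644) = 2*sqrt(161) ≈ 25.377)
j + t = 2*sqrt(161) + 15/557 = 15/557 + 2*sqrt(161)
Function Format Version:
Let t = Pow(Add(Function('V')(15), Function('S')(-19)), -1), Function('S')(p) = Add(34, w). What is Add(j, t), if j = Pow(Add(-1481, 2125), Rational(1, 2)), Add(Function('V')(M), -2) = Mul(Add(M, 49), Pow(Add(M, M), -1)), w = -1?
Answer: Add(Rational(15, 557), Mul(2, Pow(161, Rational(1, 2)))) ≈ 25.404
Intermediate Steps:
Function('V')(M) = Add(2, Mul(Rational(1, 2), Pow(M, -1), Add(49, M))) (Function('V')(M) = Add(2, Mul(Add(M, 49), Pow(Add(M, M), -1))) = Add(2, Mul(Add(49, M), Pow(Mul(2, M), -1))) = Add(2, Mul(Add(49, M), Mul(Rational(1, 2), Pow(M, -1)))) = Add(2, Mul(Rational(1, 2), Pow(M, -1), Add(49, M))))
Function('S')(p) = 33 (Function('S')(p) = Add(34, -1) = 33)
t = Rational(15, 557) (t = Pow(Add(Mul(Rational(1, 2), Pow(15, -1), Add(49, Mul(5, 15))), 33), -1) = Pow(Add(Mul(Rational(1, 2), Rational(1, 15), Add(49, 75)), 33), -1) = Pow(Add(Mul(Rational(1, 2), Rational(1, 15), 124), 33), -1) = Pow(Add(Rational(62, 15), 33), -1) = Pow(Rational(557, 15), -1) = Rational(15, 557) ≈ 0.026930)
j = Mul(2, Pow(161, Rational(1, 2))) (j = Pow(644, Rational(1, 2)) = Mul(2, Pow(161, Rational(1, 2))) ≈ 25.377)
Add(j, t) = Add(Mul(2, Pow(161, Rational(1, 2))), Rational(15, 557)) = Add(Rational(15, 557), Mul(2, Pow(161, Rational(1, 2))))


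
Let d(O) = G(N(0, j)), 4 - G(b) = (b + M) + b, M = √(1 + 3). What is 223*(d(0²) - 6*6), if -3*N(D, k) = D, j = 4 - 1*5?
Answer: -7582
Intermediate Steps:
M = 2 (M = √4 = 2)
j = -1 (j = 4 - 5 = -1)
N(D, k) = -D/3
G(b) = 2 - 2*b (G(b) = 4 - ((b + 2) + b) = 4 - ((2 + b) + b) = 4 - (2 + 2*b) = 4 + (-2 - 2*b) = 2 - 2*b)
d(O) = 2 (d(O) = 2 - (-2)*0/3 = 2 - 2*0 = 2 + 0 = 2)
223*(d(0²) - 6*6) = 223*(2 - 6*6) = 223*(2 - 36) = 223*(-34) = -7582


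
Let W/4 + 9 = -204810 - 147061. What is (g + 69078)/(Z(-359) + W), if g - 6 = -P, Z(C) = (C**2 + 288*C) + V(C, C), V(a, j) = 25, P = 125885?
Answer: 56801/1382006 ≈ 0.041100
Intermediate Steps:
Z(C) = 25 + C**2 + 288*C (Z(C) = (C**2 + 288*C) + 25 = 25 + C**2 + 288*C)
g = -125879 (g = 6 - 1*125885 = 6 - 125885 = -125879)
W = -1407520 (W = -36 + 4*(-204810 - 147061) = -36 + 4*(-351871) = -36 - 1407484 = -1407520)
(g + 69078)/(Z(-359) + W) = (-125879 + 69078)/((25 + (-359)**2 + 288*(-359)) - 1407520) = -56801/((25 + 128881 - 103392) - 1407520) = -56801/(25514 - 1407520) = -56801/(-1382006) = -56801*(-1/1382006) = 56801/1382006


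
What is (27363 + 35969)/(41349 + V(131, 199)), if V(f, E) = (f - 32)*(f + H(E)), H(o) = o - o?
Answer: 31666/27159 ≈ 1.1659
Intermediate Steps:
H(o) = 0
V(f, E) = f*(-32 + f) (V(f, E) = (f - 32)*(f + 0) = (-32 + f)*f = f*(-32 + f))
(27363 + 35969)/(41349 + V(131, 199)) = (27363 + 35969)/(41349 + 131*(-32 + 131)) = 63332/(41349 + 131*99) = 63332/(41349 + 12969) = 63332/54318 = 63332*(1/54318) = 31666/27159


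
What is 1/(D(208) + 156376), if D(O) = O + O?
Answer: 1/156792 ≈ 6.3779e-6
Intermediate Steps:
D(O) = 2*O
1/(D(208) + 156376) = 1/(2*208 + 156376) = 1/(416 + 156376) = 1/156792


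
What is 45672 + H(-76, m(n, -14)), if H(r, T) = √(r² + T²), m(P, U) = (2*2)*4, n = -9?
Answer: 45672 + 4*√377 ≈ 45750.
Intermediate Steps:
m(P, U) = 16 (m(P, U) = 4*4 = 16)
H(r, T) = √(T² + r²)
45672 + H(-76, m(n, -14)) = 45672 + √(16² + (-76)²) = 45672 + √(256 + 5776) = 45672 + √6032 = 45672 + 4*√377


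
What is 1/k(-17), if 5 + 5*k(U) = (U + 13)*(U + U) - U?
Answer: 5/148 ≈ 0.033784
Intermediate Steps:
k(U) = -1 - U/5 + 2*U*(13 + U)/5 (k(U) = -1 + ((U + 13)*(U + U) - U)/5 = -1 + ((13 + U)*(2*U) - U)/5 = -1 + (2*U*(13 + U) - U)/5 = -1 + (-U + 2*U*(13 + U))/5 = -1 + (-U/5 + 2*U*(13 + U)/5) = -1 - U/5 + 2*U*(13 + U)/5)
1/k(-17) = 1/(-1 + 5*(-17) + (⅖)*(-17)²) = 1/(-1 - 85 + (⅖)*289) = 1/(-1 - 85 + 578/5) = 1/(148/5) = 5/148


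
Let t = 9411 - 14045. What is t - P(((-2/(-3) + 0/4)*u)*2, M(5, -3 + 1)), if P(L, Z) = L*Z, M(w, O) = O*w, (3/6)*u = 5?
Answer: -13502/3 ≈ -4500.7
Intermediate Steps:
u = 10 (u = 2*5 = 10)
t = -4634
t - P(((-2/(-3) + 0/4)*u)*2, M(5, -3 + 1)) = -4634 - ((-2/(-3) + 0/4)*10)*2*(-3 + 1)*5 = -4634 - ((-2*(-1/3) + 0*(1/4))*10)*2*(-2*5) = -4634 - ((2/3 + 0)*10)*2*(-10) = -4634 - ((2/3)*10)*2*(-10) = -4634 - (20/3)*2*(-10) = -4634 - 40*(-10)/3 = -4634 - 1*(-400/3) = -4634 + 400/3 = -13502/3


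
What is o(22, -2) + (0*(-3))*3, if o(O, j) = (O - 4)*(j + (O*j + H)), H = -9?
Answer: -990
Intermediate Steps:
o(O, j) = (-4 + O)*(-9 + j + O*j) (o(O, j) = (O - 4)*(j + (O*j - 9)) = (-4 + O)*(j + (-9 + O*j)) = (-4 + O)*(-9 + j + O*j))
o(22, -2) + (0*(-3))*3 = (36 - 9*22 - 4*(-2) - 2*22² - 3*22*(-2)) + (0*(-3))*3 = (36 - 198 + 8 - 2*484 + 132) + 0*3 = (36 - 198 + 8 - 968 + 132) + 0 = -990 + 0 = -990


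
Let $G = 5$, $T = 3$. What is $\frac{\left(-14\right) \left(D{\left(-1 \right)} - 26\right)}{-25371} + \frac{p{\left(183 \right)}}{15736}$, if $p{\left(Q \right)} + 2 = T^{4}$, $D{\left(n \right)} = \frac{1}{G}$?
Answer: $- \frac{6132557}{665396760} \approx -0.0092164$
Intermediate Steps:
$D{\left(n \right)} = \frac{1}{5}$
$p{\left(Q \right)} = 79$ ($p{\left(Q \right)} = -2 + 3^{4} = -2 + 81 = 79$)
$\frac{\left(-14\right) \left(D{\left(-1 \right)} - 26\right)}{-25371} + \frac{p{\left(183 \right)}}{15736} = \frac{\left(-14\right) \left(\frac{1}{5} - 26\right)}{-25371} + \frac{79}{15736} = \left(-14\right) \left(- \frac{129}{5}\right) \left(- \frac{1}{25371}\right) + 79 \cdot \frac{1}{15736} = \frac{1806}{5} \left(- \frac{1}{25371}\right) + \frac{79}{15736} = - \frac{602}{42285} + \frac{79}{15736} = - \frac{6132557}{665396760}$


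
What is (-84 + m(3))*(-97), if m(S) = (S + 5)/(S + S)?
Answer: 24056/3 ≈ 8018.7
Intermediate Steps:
m(S) = (5 + S)/(2*S) (m(S) = (5 + S)/((2*S)) = (5 + S)*(1/(2*S)) = (5 + S)/(2*S))
(-84 + m(3))*(-97) = (-84 + (½)*(5 + 3)/3)*(-97) = (-84 + (½)*(⅓)*8)*(-97) = (-84 + 4/3)*(-97) = -248/3*(-97) = 24056/3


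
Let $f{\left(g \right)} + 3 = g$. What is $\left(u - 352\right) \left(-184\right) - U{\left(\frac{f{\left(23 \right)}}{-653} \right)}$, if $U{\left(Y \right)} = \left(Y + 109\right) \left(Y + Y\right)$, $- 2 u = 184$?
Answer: $\frac{34838755944}{426409} \approx 81703.0$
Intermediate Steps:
$u = -92$ ($u = \left(- \frac{1}{2}\right) 184 = -92$)
$f{\left(g \right)} = -3 + g$
$U{\left(Y \right)} = 2 Y \left(109 + Y\right)$ ($U{\left(Y \right)} = \left(109 + Y\right) 2 Y = 2 Y \left(109 + Y\right)$)
$\left(u - 352\right) \left(-184\right) - U{\left(\frac{f{\left(23 \right)}}{-653} \right)} = \left(-92 - 352\right) \left(-184\right) - 2 \frac{-3 + 23}{-653} \left(109 + \frac{-3 + 23}{-653}\right) = \left(-444\right) \left(-184\right) - 2 \cdot 20 \left(- \frac{1}{653}\right) \left(109 + 20 \left(- \frac{1}{653}\right)\right) = 81696 - 2 \left(- \frac{20}{653}\right) \left(109 - \frac{20}{653}\right) = 81696 - 2 \left(- \frac{20}{653}\right) \frac{71157}{653} = 81696 - - \frac{2846280}{426409} = 81696 + \frac{2846280}{426409} = \frac{34838755944}{426409}$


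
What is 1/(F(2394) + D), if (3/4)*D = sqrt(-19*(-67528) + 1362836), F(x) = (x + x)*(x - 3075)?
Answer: -2445471/7973767687964 - sqrt(661467)/3986883843982 ≈ -3.0689e-7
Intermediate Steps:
F(x) = 2*x*(-3075 + x) (F(x) = (2*x)*(-3075 + x) = 2*x*(-3075 + x))
D = 8*sqrt(661467)/3 (D = 4*sqrt(-19*(-67528) + 1362836)/3 = 4*sqrt(1283032 + 1362836)/3 = 4*sqrt(2645868)/3 = 4*(2*sqrt(661467))/3 = 8*sqrt(661467)/3 ≈ 2168.8)
1/(F(2394) + D) = 1/(2*2394*(-3075 + 2394) + 8*sqrt(661467)/3) = 1/(2*2394*(-681) + 8*sqrt(661467)/3) = 1/(-3260628 + 8*sqrt(661467)/3)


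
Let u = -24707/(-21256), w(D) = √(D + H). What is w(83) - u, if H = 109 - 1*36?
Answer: -24707/21256 + 2*√39 ≈ 11.328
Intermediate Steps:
H = 73 (H = 109 - 36 = 73)
w(D) = √(73 + D) (w(D) = √(D + 73) = √(73 + D))
u = 24707/21256 (u = -24707*(-1/21256) = 24707/21256 ≈ 1.1624)
w(83) - u = √(73 + 83) - 1*24707/21256 = √156 - 24707/21256 = 2*√39 - 24707/21256 = -24707/21256 + 2*√39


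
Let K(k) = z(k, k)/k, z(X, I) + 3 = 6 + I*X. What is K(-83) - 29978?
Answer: -2495066/83 ≈ -30061.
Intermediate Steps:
z(X, I) = 3 + I*X (z(X, I) = -3 + (6 + I*X) = 3 + I*X)
K(k) = (3 + k²)/k (K(k) = (3 + k*k)/k = (3 + k²)/k)
K(-83) - 29978 = (-83 + 3/(-83)) - 29978 = (-83 + 3*(-1/83)) - 29978 = (-83 - 3/83) - 29978 = -6892/83 - 29978 = -2495066/83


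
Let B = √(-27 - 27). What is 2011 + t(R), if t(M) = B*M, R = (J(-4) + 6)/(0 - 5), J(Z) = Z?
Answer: 2011 - 6*I*√6/5 ≈ 2011.0 - 2.9394*I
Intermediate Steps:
B = 3*I*√6 (B = √(-54) = 3*I*√6 ≈ 7.3485*I)
R = -⅖ (R = (-4 + 6)/(0 - 5) = 2/(-5) = -⅕*2 = -⅖ ≈ -0.40000)
t(M) = 3*I*M*√6 (t(M) = (3*I*√6)*M = 3*I*M*√6)
2011 + t(R) = 2011 + 3*I*(-⅖)*√6 = 2011 - 6*I*√6/5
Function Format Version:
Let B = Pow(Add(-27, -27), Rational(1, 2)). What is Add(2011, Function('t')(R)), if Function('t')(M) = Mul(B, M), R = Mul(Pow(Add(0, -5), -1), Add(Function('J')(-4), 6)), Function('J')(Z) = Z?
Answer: Add(2011, Mul(Rational(-6, 5), I, Pow(6, Rational(1, 2)))) ≈ Add(2011.0, Mul(-2.9394, I))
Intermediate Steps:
B = Mul(3, I, Pow(6, Rational(1, 2))) (B = Pow(-54, Rational(1, 2)) = Mul(3, I, Pow(6, Rational(1, 2))) ≈ Mul(7.3485, I))
R = Rational(-2, 5) (R = Mul(Pow(Add(0, -5), -1), Add(-4, 6)) = Mul(Pow(-5, -1), 2) = Mul(Rational(-1, 5), 2) = Rational(-2, 5) ≈ -0.40000)
Function('t')(M) = Mul(3, I, M, Pow(6, Rational(1, 2))) (Function('t')(M) = Mul(Mul(3, I, Pow(6, Rational(1, 2))), M) = Mul(3, I, M, Pow(6, Rational(1, 2))))
Add(2011, Function('t')(R)) = Add(2011, Mul(3, I, Rational(-2, 5), Pow(6, Rational(1, 2)))) = Add(2011, Mul(Rational(-6, 5), I, Pow(6, Rational(1, 2))))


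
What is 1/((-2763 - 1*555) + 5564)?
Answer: 1/2246 ≈ 0.00044524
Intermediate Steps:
1/((-2763 - 1*555) + 5564) = 1/((-2763 - 555) + 5564) = 1/(-3318 + 5564) = 1/2246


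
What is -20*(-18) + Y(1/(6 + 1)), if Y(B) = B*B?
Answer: 17641/49 ≈ 360.02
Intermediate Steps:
Y(B) = B²
-20*(-18) + Y(1/(6 + 1)) = -20*(-18) + (1/(6 + 1))² = 360 + (1/7)² = 360 + (⅐)² = 360 + 1/49 = 17641/49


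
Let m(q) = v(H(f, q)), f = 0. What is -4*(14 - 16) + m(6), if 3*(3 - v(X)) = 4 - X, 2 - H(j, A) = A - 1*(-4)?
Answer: 7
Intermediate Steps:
H(j, A) = -2 - A (H(j, A) = 2 - (A - 1*(-4)) = 2 - (A + 4) = 2 - (4 + A) = 2 + (-4 - A) = -2 - A)
v(X) = 5/3 + X/3 (v(X) = 3 - (4 - X)/3 = 3 + (-4/3 + X/3) = 5/3 + X/3)
m(q) = 1 - q/3 (m(q) = 5/3 + (-2 - q)/3 = 5/3 + (-⅔ - q/3) = 1 - q/3)
-4*(14 - 16) + m(6) = -4*(14 - 16) + (1 - ⅓*6) = -4*(-2) + (1 - 2) = 8 - 1 = 7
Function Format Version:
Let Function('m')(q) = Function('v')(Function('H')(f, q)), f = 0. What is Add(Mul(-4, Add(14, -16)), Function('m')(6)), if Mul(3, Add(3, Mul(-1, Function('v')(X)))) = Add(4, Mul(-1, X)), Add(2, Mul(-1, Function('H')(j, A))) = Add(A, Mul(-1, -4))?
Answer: 7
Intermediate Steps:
Function('H')(j, A) = Add(-2, Mul(-1, A)) (Function('H')(j, A) = Add(2, Mul(-1, Add(A, Mul(-1, -4)))) = Add(2, Mul(-1, Add(A, 4))) = Add(2, Mul(-1, Add(4, A))) = Add(2, Add(-4, Mul(-1, A))) = Add(-2, Mul(-1, A)))
Function('v')(X) = Add(Rational(5, 3), Mul(Rational(1, 3), X)) (Function('v')(X) = Add(3, Mul(Rational(-1, 3), Add(4, Mul(-1, X)))) = Add(3, Add(Rational(-4, 3), Mul(Rational(1, 3), X))) = Add(Rational(5, 3), Mul(Rational(1, 3), X)))
Function('m')(q) = Add(1, Mul(Rational(-1, 3), q)) (Function('m')(q) = Add(Rational(5, 3), Mul(Rational(1, 3), Add(-2, Mul(-1, q)))) = Add(Rational(5, 3), Add(Rational(-2, 3), Mul(Rational(-1, 3), q))) = Add(1, Mul(Rational(-1, 3), q)))
Add(Mul(-4, Add(14, -16)), Function('m')(6)) = Add(Mul(-4, Add(14, -16)), Add(1, Mul(Rational(-1, 3), 6))) = Add(Mul(-4, -2), Add(1, -2)) = Add(8, -1) = 7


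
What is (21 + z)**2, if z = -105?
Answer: 7056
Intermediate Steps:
(21 + z)**2 = (21 - 105)**2 = (-84)**2 = 7056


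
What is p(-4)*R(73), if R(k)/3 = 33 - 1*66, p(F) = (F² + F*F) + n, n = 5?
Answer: -3663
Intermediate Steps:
p(F) = 5 + 2*F² (p(F) = (F² + F*F) + 5 = (F² + F²) + 5 = 2*F² + 5 = 5 + 2*F²)
R(k) = -99 (R(k) = 3*(33 - 1*66) = 3*(33 - 66) = 3*(-33) = -99)
p(-4)*R(73) = (5 + 2*(-4)²)*(-99) = (5 + 2*16)*(-99) = (5 + 32)*(-99) = 37*(-99) = -3663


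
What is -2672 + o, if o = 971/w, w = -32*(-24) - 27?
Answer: -1978981/741 ≈ -2670.7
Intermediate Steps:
w = 741 (w = 768 - 27 = 741)
o = 971/741 ≈ 1.3104
-2672 + o = -2672 + 971/741 = -1978981/741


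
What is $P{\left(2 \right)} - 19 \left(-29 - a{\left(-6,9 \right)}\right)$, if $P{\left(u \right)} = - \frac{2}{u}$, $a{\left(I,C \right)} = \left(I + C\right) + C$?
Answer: $778$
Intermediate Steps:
$a{\left(I,C \right)} = I + 2 C$ ($a{\left(I,C \right)} = \left(C + I\right) + C = I + 2 C$)
$P{\left(2 \right)} - 19 \left(-29 - a{\left(-6,9 \right)}\right) = - \frac{2}{2} - 19 \left(-29 - \left(-6 + 2 \cdot 9\right)\right) = \left(-2\right) \frac{1}{2} - 19 \left(-29 - \left(-6 + 18\right)\right) = -1 - 19 \left(-29 - 12\right) = -1 - -779 = -1 + 779 = 778$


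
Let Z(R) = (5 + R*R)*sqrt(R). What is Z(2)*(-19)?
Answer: -171*sqrt(2) ≈ -241.83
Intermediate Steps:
Z(R) = sqrt(R)*(5 + R**2) (Z(R) = (5 + R**2)*sqrt(R) = sqrt(R)*(5 + R**2))
Z(2)*(-19) = (sqrt(2)*(5 + 2**2))*(-19) = (sqrt(2)*(5 + 4))*(-19) = (sqrt(2)*9)*(-19) = (9*sqrt(2))*(-19) = -171*sqrt(2)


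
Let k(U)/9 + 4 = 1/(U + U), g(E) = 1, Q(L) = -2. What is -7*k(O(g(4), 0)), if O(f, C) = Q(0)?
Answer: 1071/4 ≈ 267.75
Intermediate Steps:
O(f, C) = -2
k(U) = -36 + 9/(2*U) (k(U) = -36 + 9/(U + U) = -36 + 9/((2*U)) = -36 + 9*(1/(2*U)) = -36 + 9/(2*U))
-7*k(O(g(4), 0)) = -7*(-36 + (9/2)/(-2)) = -7*(-36 + (9/2)*(-1/2)) = -7*(-36 - 9/4) = -7*(-153/4) = 1071/4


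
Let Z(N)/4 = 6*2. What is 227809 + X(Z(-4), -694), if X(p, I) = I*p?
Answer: 194497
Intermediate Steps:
Z(N) = 48 (Z(N) = 4*(6*2) = 4*12 = 48)
227809 + X(Z(-4), -694) = 227809 - 694*48 = 227809 - 33312 = 194497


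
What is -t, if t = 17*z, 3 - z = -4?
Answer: -119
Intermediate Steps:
z = 7 (z = 3 - 1*(-4) = 3 + 4 = 7)
t = 119 (t = 17*7 = 119)
-t = -1*119 = -119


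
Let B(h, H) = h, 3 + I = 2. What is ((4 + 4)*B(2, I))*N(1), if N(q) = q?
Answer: 16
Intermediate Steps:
I = -1 (I = -3 + 2 = -1)
((4 + 4)*B(2, I))*N(1) = ((4 + 4)*2)*1 = (8*2)*1 = 16*1 = 16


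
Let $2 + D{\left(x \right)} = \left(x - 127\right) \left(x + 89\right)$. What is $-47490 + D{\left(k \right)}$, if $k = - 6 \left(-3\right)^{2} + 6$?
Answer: $-54667$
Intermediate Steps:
$k = -48$ ($k = \left(-6\right) 9 + 6 = -54 + 6 = -48$)
$D{\left(x \right)} = -2 + \left(-127 + x\right) \left(89 + x\right)$ ($D{\left(x \right)} = -2 + \left(x - 127\right) \left(x + 89\right) = -2 + \left(-127 + x\right) \left(89 + x\right)$)
$-47490 + D{\left(k \right)} = -47490 - \left(9481 - 2304\right) = -47490 + \left(-11305 + 2304 + 1824\right) = -47490 - 7177 = -54667$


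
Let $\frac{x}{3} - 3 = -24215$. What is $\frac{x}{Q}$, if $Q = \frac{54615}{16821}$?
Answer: $- \frac{407270052}{18205} \approx -22371.0$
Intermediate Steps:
$x = -72636$ ($x = 9 + 3 \left(-24215\right) = 9 - 72645 = -72636$)
$Q = \frac{18205}{5607}$ ($Q = 54615 \cdot \frac{1}{16821} = \frac{18205}{5607} \approx 3.2468$)
$\frac{x}{Q} = - \frac{72636}{\frac{18205}{5607}} = \left(-72636\right) \frac{5607}{18205} = - \frac{407270052}{18205}$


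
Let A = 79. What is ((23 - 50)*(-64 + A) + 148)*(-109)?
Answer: 28013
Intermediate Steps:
((23 - 50)*(-64 + A) + 148)*(-109) = ((23 - 50)*(-64 + 79) + 148)*(-109) = (-27*15 + 148)*(-109) = (-405 + 148)*(-109) = -257*(-109) = 28013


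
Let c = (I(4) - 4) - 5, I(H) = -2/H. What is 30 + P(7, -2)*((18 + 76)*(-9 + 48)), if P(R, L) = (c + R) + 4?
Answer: 5529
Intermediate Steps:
c = -19/2 (c = (-2/4 - 4) - 5 = (-2*¼ - 4) - 5 = (-½ - 4) - 5 = -9/2 - 5 = -19/2 ≈ -9.5000)
P(R, L) = -11/2 + R (P(R, L) = (-19/2 + R) + 4 = -11/2 + R)
30 + P(7, -2)*((18 + 76)*(-9 + 48)) = 30 + (-11/2 + 7)*((18 + 76)*(-9 + 48)) = 30 + 3*(94*39)/2 = 30 + (3/2)*3666 = 30 + 5499 = 5529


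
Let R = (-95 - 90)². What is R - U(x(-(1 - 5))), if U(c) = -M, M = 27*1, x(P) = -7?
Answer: 34252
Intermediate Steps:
M = 27
R = 34225 (R = (-185)² = 34225)
U(c) = -27 (U(c) = -1*27 = -27)
R - U(x(-(1 - 5))) = 34225 - 1*(-27) = 34225 + 27 = 34252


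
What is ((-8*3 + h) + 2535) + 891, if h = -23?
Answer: 3379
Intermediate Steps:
((-8*3 + h) + 2535) + 891 = ((-8*3 - 23) + 2535) + 891 = ((-24 - 23) + 2535) + 891 = (-47 + 2535) + 891 = 2488 + 891 = 3379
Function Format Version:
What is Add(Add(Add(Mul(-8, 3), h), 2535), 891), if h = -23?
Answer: 3379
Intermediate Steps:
Add(Add(Add(Mul(-8, 3), h), 2535), 891) = Add(Add(Add(Mul(-8, 3), -23), 2535), 891) = Add(Add(Add(-24, -23), 2535), 891) = Add(Add(-47, 2535), 891) = Add(2488, 891) = 3379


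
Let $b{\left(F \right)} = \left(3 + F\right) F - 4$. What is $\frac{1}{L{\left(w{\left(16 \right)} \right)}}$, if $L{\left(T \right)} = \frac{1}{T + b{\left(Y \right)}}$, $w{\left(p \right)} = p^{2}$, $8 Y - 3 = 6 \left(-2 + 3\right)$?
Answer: $\frac{16425}{64} \approx 256.64$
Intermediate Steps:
$Y = \frac{9}{8}$ ($Y = \frac{3}{8} + \frac{6 \left(-2 + 3\right)}{8} = \frac{3}{8} + \frac{6 \cdot 1}{8} = \frac{3}{8} + \frac{1}{8} \cdot 6 = \frac{3}{8} + \frac{3}{4} = \frac{9}{8} \approx 1.125$)
$b{\left(F \right)} = -4 + F \left(3 + F\right)$ ($b{\left(F \right)} = F \left(3 + F\right) - 4 = -4 + F \left(3 + F\right)$)
$L{\left(T \right)} = \frac{1}{\frac{41}{64} + T}$ ($L{\left(T \right)} = \frac{1}{T + \left(-4 + \left(\frac{9}{8}\right)^{2} + 3 \cdot \frac{9}{8}\right)} = \frac{1}{T + \left(-4 + \frac{81}{64} + \frac{27}{8}\right)} = \frac{1}{T + \frac{41}{64}} = \frac{1}{\frac{41}{64} + T}$)
$\frac{1}{L{\left(w{\left(16 \right)} \right)}} = \frac{1}{64 \frac{1}{41 + 64 \cdot 16^{2}}} = \frac{1}{64 \frac{1}{41 + 64 \cdot 256}} = \frac{1}{64 \frac{1}{41 + 16384}} = \frac{1}{64 \cdot \frac{1}{16425}} = \frac{1}{\frac{64}{16425}} = \frac{16425}{64}$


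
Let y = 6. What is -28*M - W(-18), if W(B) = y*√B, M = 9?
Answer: -252 - 18*I*√2 ≈ -252.0 - 25.456*I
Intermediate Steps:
W(B) = 6*√B
-28*M - W(-18) = -28*9 - 6*√(-18) = -252 - 6*3*I*√2 = -252 - 18*I*√2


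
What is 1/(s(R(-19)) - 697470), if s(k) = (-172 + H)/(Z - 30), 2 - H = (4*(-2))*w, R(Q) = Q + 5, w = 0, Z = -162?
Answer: -96/66957035 ≈ -1.4338e-6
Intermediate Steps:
R(Q) = 5 + Q
H = 2 (H = 2 - 4*(-2)*0 = 2 - (-8)*0 = 2 - 1*0 = 2 + 0 = 2)
s(k) = 85/96 (s(k) = (-172 + 2)/(-162 - 30) = -170/(-192) = -170*(-1/192) = 85/96)
1/(s(R(-19)) - 697470) = 1/(85/96 - 697470) = 1/(-66957035/96) = -96/66957035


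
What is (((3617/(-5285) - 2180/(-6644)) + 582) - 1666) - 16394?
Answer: -1016104242/58135 ≈ -17478.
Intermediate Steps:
(((3617/(-5285) - 2180/(-6644)) + 582) - 1666) - 16394 = (((3617*(-1/5285) - 2180*(-1/6644)) + 582) - 1666) - 16394 = (((-3617/5285 + 545/1661) + 582) - 1666) - 16394 = ((-20712/58135 + 582) - 1666) - 16394 = (33813858/58135 - 1666) - 16394 = -63039052/58135 - 16394 = -1016104242/58135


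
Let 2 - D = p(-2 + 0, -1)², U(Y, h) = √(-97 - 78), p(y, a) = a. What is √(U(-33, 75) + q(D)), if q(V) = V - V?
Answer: √5*7^(¼)*√I ≈ 2.5718 + 2.5718*I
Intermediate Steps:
U(Y, h) = 5*I*√7 (U(Y, h) = √(-175) = 5*I*√7)
D = 1 (D = 2 - 1*(-1)² = 2 - 1*1 = 2 - 1 = 1)
q(V) = 0
√(U(-33, 75) + q(D)) = √(5*I*√7 + 0) = √(5*I*√7) = √5*7^(¼)*√I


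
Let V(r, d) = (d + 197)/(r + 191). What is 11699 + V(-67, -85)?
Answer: 362697/31 ≈ 11700.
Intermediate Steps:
V(r, d) = (197 + d)/(191 + r)
11699 + V(-67, -85) = 11699 + (197 - 85)/(191 - 67) = 11699 + 112/124 = 11699 + (1/124)*112 = 11699 + 28/31 = 362697/31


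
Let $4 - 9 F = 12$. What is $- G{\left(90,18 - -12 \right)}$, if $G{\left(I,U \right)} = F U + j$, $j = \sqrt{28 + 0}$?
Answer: $\frac{80}{3} - 2 \sqrt{7} \approx 21.375$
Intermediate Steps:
$F = - \frac{8}{9}$ ($F = \frac{4}{9} - \frac{4}{3} = - \frac{8}{9} \approx -0.88889$)
$j = 2 \sqrt{7}$ ($j = \sqrt{28} = 2 \sqrt{7} \approx 5.2915$)
$G{\left(I,U \right)} = 2 \sqrt{7} - \frac{8 U}{9}$ ($G{\left(I,U \right)} = - \frac{8 U}{9} + 2 \sqrt{7} = 2 \sqrt{7} - \frac{8 U}{9}$)
$- G{\left(90,18 - -12 \right)} = - (2 \sqrt{7} - \frac{8 \left(18 - -12\right)}{9}) = - (2 \sqrt{7} - \frac{8 \left(18 + 12\right)}{9}) = - (2 \sqrt{7} - \frac{80}{3}) = - (- \frac{80}{3} + 2 \sqrt{7}) = \frac{80}{3} - 2 \sqrt{7}$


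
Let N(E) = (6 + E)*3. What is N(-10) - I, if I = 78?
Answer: -90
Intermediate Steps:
N(E) = 18 + 3*E
N(-10) - I = (18 + 3*(-10)) - 1*78 = (18 - 30) - 78 = -12 - 78 = -90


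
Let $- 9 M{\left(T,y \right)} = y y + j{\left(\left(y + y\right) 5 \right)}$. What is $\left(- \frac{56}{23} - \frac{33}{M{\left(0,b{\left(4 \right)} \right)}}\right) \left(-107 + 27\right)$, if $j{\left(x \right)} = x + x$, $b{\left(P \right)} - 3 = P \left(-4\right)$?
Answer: $\frac{954160}{2093} \approx 455.88$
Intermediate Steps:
$b{\left(P \right)} = 3 - 4 P$ ($b{\left(P \right)} = 3 + P \left(-4\right) = 3 - 4 P$)
$j{\left(x \right)} = 2 x$
$M{\left(T,y \right)} = - \frac{20 y}{9} - \frac{y^{2}}{9}$ ($M{\left(T,y \right)} = - \frac{y y + 2 \left(y + y\right) 5}{9} = - \frac{y^{2} + 2 \cdot 2 y 5}{9} = - \frac{y^{2} + 2 \cdot 10 y}{9} = - \frac{y^{2} + 20 y}{9} = - \frac{20 y}{9} - \frac{y^{2}}{9}$)
$\left(- \frac{56}{23} - \frac{33}{M{\left(0,b{\left(4 \right)} \right)}}\right) \left(-107 + 27\right) = \left(- \frac{56}{23} - \frac{33}{\frac{1}{9} \left(3 - 16\right) \left(-20 - \left(3 - 16\right)\right)}\right) \left(-107 + 27\right) = \left(\left(-56\right) \frac{1}{23} - \frac{33}{\frac{1}{9} \left(3 - 16\right) \left(-20 - \left(3 - 16\right)\right)}\right) \left(-80\right) = \left(- \frac{56}{23} - \frac{33}{\frac{1}{9} \left(-13\right) \left(-20 - -13\right)}\right) \left(-80\right) = \left(- \frac{56}{23} - \frac{33}{\frac{1}{9} \left(-13\right) \left(-20 + 13\right)}\right) \left(-80\right) = \left(- \frac{56}{23} - \frac{33}{\frac{1}{9} \left(-13\right) \left(-7\right)}\right) \left(-80\right) = \left(- \frac{56}{23} - \frac{33}{\frac{91}{9}}\right) \left(-80\right) = \left(- \frac{56}{23} - \frac{297}{91}\right) \left(-80\right) = \left(- \frac{11927}{2093}\right) \left(-80\right) = \frac{954160}{2093}$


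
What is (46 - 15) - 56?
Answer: -25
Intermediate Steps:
(46 - 15) - 56 = 31 - 56 = -25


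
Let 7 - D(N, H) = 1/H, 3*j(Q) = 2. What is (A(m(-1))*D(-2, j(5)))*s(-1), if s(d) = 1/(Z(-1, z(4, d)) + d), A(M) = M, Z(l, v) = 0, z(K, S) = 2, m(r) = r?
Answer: 11/2 ≈ 5.5000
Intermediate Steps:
j(Q) = ⅔ (j(Q) = (⅓)*2 = ⅔)
D(N, H) = 7 - 1/H
s(d) = 1/d (s(d) = 1/(0 + d) = 1/d)
(A(m(-1))*D(-2, j(5)))*s(-1) = -(7 - 1/⅔)/(-1) = -(7 - 1*3/2)*(-1) = -(7 - 3/2)*(-1) = -1*11/2*(-1) = -11/2*(-1) = 11/2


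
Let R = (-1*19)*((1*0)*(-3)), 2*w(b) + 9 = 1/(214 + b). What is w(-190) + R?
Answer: -215/48 ≈ -4.4792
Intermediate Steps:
w(b) = -9/2 + 1/(2*(214 + b))
R = 0 (R = -0*(-3) = -19*0 = 0)
w(-190) + R = (-1925 - 9*(-190))/(2*(214 - 190)) + 0 = (1/2)*(-1925 + 1710)/24 + 0 = (1/2)*(1/24)*(-215) + 0 = -215/48 + 0 = -215/48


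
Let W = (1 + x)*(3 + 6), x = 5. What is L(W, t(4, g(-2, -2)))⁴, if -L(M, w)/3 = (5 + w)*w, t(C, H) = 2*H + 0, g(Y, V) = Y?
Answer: 20736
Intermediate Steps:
W = 54 (W = (1 + 5)*(3 + 6) = 6*9 = 54)
t(C, H) = 2*H
L(M, w) = -3*w*(5 + w) (L(M, w) = -3*(5 + w)*w = -3*w*(5 + w))
L(W, t(4, g(-2, -2)))⁴ = (-3*2*(-2)*(5 + 2*(-2)))⁴ = (-3*(-4)*(5 - 4))⁴ = (-3*(-4)*1)⁴ = 12⁴ = 20736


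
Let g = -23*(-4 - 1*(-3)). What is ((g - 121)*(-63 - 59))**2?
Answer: 142945936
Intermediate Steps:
g = 23 (g = -23*(-4 + 3) = -23*(-1) = 23)
((g - 121)*(-63 - 59))**2 = ((23 - 121)*(-63 - 59))**2 = (-98*(-122))**2 = 11956**2 = 142945936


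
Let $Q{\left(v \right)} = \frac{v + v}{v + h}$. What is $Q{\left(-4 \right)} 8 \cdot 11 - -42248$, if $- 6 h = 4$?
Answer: $\frac{296792}{7} \approx 42399.0$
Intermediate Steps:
$h = - \frac{2}{3}$ ($h = \left(- \frac{1}{6}\right) 4 = - \frac{2}{3} \approx -0.66667$)
$Q{\left(v \right)} = \frac{2 v}{- \frac{2}{3} + v}$ ($Q{\left(v \right)} = \frac{v + v}{v - \frac{2}{3}} = \frac{2 v}{- \frac{2}{3} + v}$)
$Q{\left(-4 \right)} 8 \cdot 11 - -42248 = 6 \left(-4\right) \frac{1}{-2 + 3 \left(-4\right)} 8 \cdot 11 - -42248 = 6 \left(-4\right) \frac{1}{-2 - 12} \cdot 8 \cdot 11 + 42248 = 6 \left(-4\right) \frac{1}{-14} \cdot 8 \cdot 11 + 42248 = 6 \left(-4\right) \left(- \frac{1}{14}\right) 8 \cdot 11 + 42248 = \frac{12}{7} \cdot 8 \cdot 11 + 42248 = \frac{96}{7} \cdot 11 + 42248 = \frac{1056}{7} + 42248 = \frac{296792}{7}$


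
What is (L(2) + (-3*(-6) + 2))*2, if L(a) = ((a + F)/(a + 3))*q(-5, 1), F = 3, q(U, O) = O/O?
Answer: 42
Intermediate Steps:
q(U, O) = 1
L(a) = 1 (L(a) = ((a + 3)/(a + 3))*1 = ((3 + a)/(3 + a))*1 = 1*1 = 1)
(L(2) + (-3*(-6) + 2))*2 = (1 + (-3*(-6) + 2))*2 = (1 + (18 + 2))*2 = (1 + 20)*2 = 21*2 = 42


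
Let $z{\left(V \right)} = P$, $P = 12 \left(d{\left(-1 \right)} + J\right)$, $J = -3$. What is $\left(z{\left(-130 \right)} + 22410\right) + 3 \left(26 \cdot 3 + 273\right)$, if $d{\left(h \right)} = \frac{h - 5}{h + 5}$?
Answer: $23409$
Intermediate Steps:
$d{\left(h \right)} = \frac{-5 + h}{5 + h}$
$P = -54$ ($P = 12 \left(\frac{-5 - 1}{5 - 1} - 3\right) = 12 \left(\frac{1}{4} \left(-6\right) - 3\right) = 12 \left(- \frac{3}{2} - 3\right) = 12 \left(- \frac{9}{2}\right) = -54$)
$z{\left(V \right)} = -54$
$\left(z{\left(-130 \right)} + 22410\right) + 3 \left(26 \cdot 3 + 273\right) = \left(-54 + 22410\right) + 3 \left(26 \cdot 3 + 273\right) = 22356 + 3 \left(78 + 273\right) = 22356 + 3 \cdot 351 = 22356 + 1053 = 23409$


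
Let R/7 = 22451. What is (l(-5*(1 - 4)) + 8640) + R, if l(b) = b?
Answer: 165812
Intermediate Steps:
R = 157157 (R = 7*22451 = 157157)
(l(-5*(1 - 4)) + 8640) + R = (-5*(1 - 4) + 8640) + 157157 = (-5*(-3) + 8640) + 157157 = (15 + 8640) + 157157 = 8655 + 157157 = 165812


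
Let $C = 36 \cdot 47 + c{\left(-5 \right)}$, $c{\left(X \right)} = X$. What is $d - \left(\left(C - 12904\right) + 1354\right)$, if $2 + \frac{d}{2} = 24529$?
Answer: $58917$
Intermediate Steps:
$d = 49054$ ($d = -4 + 2 \cdot 24529 = -4 + 49058 = 49054$)
$C = 1687$ ($C = 36 \cdot 47 - 5 = 1692 - 5 = 1687$)
$d - \left(\left(C - 12904\right) + 1354\right) = 49054 - \left(\left(1687 - 12904\right) + 1354\right) = 49054 - \left(-11217 + 1354\right) = 49054 - -9863 = 49054 + 9863 = 58917$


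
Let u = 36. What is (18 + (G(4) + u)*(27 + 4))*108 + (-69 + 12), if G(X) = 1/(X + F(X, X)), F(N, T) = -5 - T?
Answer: 608727/5 ≈ 1.2175e+5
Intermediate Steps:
G(X) = -⅕ (G(X) = 1/(X + (-5 - X)) = 1/(-5) = -⅕)
(18 + (G(4) + u)*(27 + 4))*108 + (-69 + 12) = (18 + (-⅕ + 36)*(27 + 4))*108 + (-69 + 12) = (18 + (179/5)*31)*108 - 57 = (18 + 5549/5)*108 - 57 = (5639/5)*108 - 57 = 609012/5 - 57 = 608727/5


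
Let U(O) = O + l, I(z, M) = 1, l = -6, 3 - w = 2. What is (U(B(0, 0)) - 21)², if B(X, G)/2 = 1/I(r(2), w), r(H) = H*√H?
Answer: 625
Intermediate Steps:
r(H) = H^(3/2)
w = 1 (w = 3 - 1*2 = 3 - 2 = 1)
B(X, G) = 2 (B(X, G) = 2/1 = 2*1 = 2)
U(O) = -6 + O (U(O) = O - 6 = -6 + O)
(U(B(0, 0)) - 21)² = ((-6 + 2) - 21)² = (-4 - 21)² = (-25)² = 625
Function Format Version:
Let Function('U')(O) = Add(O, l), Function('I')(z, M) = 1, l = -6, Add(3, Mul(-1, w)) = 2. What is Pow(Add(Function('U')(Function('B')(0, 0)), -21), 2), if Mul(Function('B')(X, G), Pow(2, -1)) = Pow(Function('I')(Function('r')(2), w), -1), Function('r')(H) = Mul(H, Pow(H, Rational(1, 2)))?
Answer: 625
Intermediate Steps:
Function('r')(H) = Pow(H, Rational(3, 2))
w = 1 (w = Add(3, Mul(-1, 2)) = Add(3, -2) = 1)
Function('B')(X, G) = 2 (Function('B')(X, G) = Mul(2, Pow(1, -1)) = Mul(2, 1) = 2)
Function('U')(O) = Add(-6, O) (Function('U')(O) = Add(O, -6) = Add(-6, O))
Pow(Add(Function('U')(Function('B')(0, 0)), -21), 2) = Pow(Add(Add(-6, 2), -21), 2) = Pow(Add(-4, -21), 2) = Pow(-25, 2) = 625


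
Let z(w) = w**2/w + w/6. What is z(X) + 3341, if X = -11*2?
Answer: 9946/3 ≈ 3315.3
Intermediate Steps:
X = -22
z(w) = 7*w/6 (z(w) = w + w*(1/6) = w + w/6 = 7*w/6)
z(X) + 3341 = (7/6)*(-22) + 3341 = -77/3 + 3341 = 9946/3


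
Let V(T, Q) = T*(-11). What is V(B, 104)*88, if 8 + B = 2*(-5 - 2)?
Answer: 21296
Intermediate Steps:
B = -22 (B = -8 + 2*(-5 - 2) = -8 + 2*(-7) = -8 - 14 = -22)
V(T, Q) = -11*T
V(B, 104)*88 = -11*(-22)*88 = 242*88 = 21296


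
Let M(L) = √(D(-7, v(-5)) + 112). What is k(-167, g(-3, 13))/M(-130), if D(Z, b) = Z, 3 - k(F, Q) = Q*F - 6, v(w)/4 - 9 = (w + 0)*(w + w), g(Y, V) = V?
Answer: 436*√105/21 ≈ 212.75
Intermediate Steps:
v(w) = 36 + 8*w² (v(w) = 36 + 4*((w + 0)*(w + w)) = 36 + 4*(w*(2*w)) = 36 + 4*(2*w²) = 36 + 8*w²)
k(F, Q) = 9 - F*Q (k(F, Q) = 3 - (Q*F - 6) = 3 - (F*Q - 6) = 3 - (-6 + F*Q) = 3 + (6 - F*Q) = 9 - F*Q)
M(L) = √105 (M(L) = √(-7 + 112) = √105)
k(-167, g(-3, 13))/M(-130) = (9 - 1*(-167)*13)/(√105) = (9 + 2171)*(√105/105) = 2180*(√105/105) = 436*√105/21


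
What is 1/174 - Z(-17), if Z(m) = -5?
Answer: 871/174 ≈ 5.0057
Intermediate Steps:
1/174 - Z(-17) = 1/174 - 1*(-5) = 1/174 + 5 = 871/174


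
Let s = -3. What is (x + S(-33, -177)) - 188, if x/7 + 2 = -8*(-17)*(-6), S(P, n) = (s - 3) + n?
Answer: -6097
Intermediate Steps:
S(P, n) = -6 + n (S(P, n) = (-3 - 3) + n = -6 + n)
x = -5726 (x = -14 + 7*(-8*(-17)*(-6)) = -14 + 7*(136*(-6)) = -14 + 7*(-816) = -14 - 5712 = -5726)
(x + S(-33, -177)) - 188 = (-5726 + (-6 - 177)) - 188 = (-5726 - 183) - 188 = -5909 - 188 = -6097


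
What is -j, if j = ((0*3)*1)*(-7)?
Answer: 0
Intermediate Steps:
j = 0 (j = (0*1)*(-7) = 0*(-7) = 0)
-j = -1*0 = 0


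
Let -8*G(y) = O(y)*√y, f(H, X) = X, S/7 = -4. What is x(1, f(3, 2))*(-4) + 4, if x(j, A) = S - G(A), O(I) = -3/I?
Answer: 116 + 3*√2/4 ≈ 117.06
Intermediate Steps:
S = -28 (S = 7*(-4) = -28)
G(y) = 3/(8*√y) (G(y) = -(-3/y)*√y/8 = -(-3)/(8*√y) = 3/(8*√y))
x(j, A) = -28 - 3/(8*√A)
x(1, f(3, 2))*(-4) + 4 = (-28 - 3*√2/16)*(-4) + 4 = (112 + 3*√2/4) + 4 = 116 + 3*√2/4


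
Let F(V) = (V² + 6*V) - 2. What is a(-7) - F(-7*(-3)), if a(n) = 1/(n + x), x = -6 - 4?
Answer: -9606/17 ≈ -565.06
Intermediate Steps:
F(V) = -2 + V² + 6*V
x = -10
a(n) = 1/(-10 + n) (a(n) = 1/(n - 10) = 1/(-10 + n))
a(-7) - F(-7*(-3)) = 1/(-10 - 7) - (-2 + (-7*(-3))² + 6*(-7*(-3))) = 1/(-17) - (-2 + 21² + 6*21) = -1/17 - (-2 + 441 + 126) = -1/17 - 1*565 = -1/17 - 565 = -9606/17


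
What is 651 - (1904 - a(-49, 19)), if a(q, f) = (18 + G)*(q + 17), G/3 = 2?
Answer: -2021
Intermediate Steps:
G = 6 (G = 3*2 = 6)
a(q, f) = 408 + 24*q (a(q, f) = (18 + 6)*(q + 17) = 24*(17 + q) = 408 + 24*q)
651 - (1904 - a(-49, 19)) = 651 - (1904 - (408 + 24*(-49))) = 651 - (1904 - (408 - 1176)) = 651 - (1904 - 1*(-768)) = 651 - (1904 + 768) = 651 - 1*2672 = 651 - 2672 = -2021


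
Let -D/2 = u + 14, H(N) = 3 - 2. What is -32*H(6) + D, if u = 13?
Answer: -86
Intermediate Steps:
H(N) = 1
D = -54 (D = -2*(13 + 14) = -2*27 = -54)
-32*H(6) + D = -32*1 - 54 = -32 - 54 = -86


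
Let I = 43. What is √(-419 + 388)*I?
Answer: 43*I*√31 ≈ 239.41*I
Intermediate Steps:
√(-419 + 388)*I = √(-419 + 388)*43 = √(-31)*43 = (I*√31)*43 = 43*I*√31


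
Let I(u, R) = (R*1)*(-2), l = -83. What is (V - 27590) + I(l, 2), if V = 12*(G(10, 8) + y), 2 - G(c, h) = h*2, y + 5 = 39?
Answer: -27354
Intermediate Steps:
y = 34 (y = -5 + 39 = 34)
I(u, R) = -2*R (I(u, R) = R*(-2) = -2*R)
G(c, h) = 2 - 2*h (G(c, h) = 2 - h*2 = 2 - 2*h)
V = 240 (V = 12*((2 - 2*8) + 34) = 12*((2 - 16) + 34) = 12*(-14 + 34) = 12*20 = 240)
(V - 27590) + I(l, 2) = (240 - 27590) - 2*2 = -27350 - 4 = -27354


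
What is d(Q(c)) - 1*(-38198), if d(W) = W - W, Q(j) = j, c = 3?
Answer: 38198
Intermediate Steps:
d(W) = 0
d(Q(c)) - 1*(-38198) = 0 - 1*(-38198) = 0 + 38198 = 38198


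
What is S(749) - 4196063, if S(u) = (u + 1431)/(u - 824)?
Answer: -62941381/15 ≈ -4.1961e+6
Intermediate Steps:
S(u) = (1431 + u)/(-824 + u)
S(749) - 4196063 = (1431 + 749)/(-824 + 749) - 4196063 = 2180/(-75) - 4196063 = -1/75*2180 - 4196063 = -436/15 - 4196063 = -62941381/15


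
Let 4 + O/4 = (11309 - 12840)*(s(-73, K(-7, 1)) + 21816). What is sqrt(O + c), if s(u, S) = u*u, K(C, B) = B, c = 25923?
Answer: I*sqrt(166210073) ≈ 12892.0*I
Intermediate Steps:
s(u, S) = u**2
O = -166235996 (O = -16 + 4*((11309 - 12840)*((-73)**2 + 21816)) = -16 + 4*(-1531*(5329 + 21816)) = -16 + 4*(-1531*27145) = -16 + 4*(-41558995) = -16 - 166235980 = -166235996)
sqrt(O + c) = sqrt(-166235996 + 25923) = sqrt(-166210073) = I*sqrt(166210073)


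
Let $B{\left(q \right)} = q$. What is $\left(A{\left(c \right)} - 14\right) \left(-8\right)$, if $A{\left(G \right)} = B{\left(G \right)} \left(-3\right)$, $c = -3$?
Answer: $40$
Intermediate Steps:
$A{\left(G \right)} = - 3 G$ ($A{\left(G \right)} = G \left(-3\right) = - 3 G$)
$\left(A{\left(c \right)} - 14\right) \left(-8\right) = \left(\left(-3\right) \left(-3\right) - 14\right) \left(-8\right) = \left(9 - 14\right) \left(-8\right) = \left(-5\right) \left(-8\right) = 40$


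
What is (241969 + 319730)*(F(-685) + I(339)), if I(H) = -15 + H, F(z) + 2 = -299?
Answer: 12919077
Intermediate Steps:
F(z) = -301 (F(z) = -2 - 299 = -301)
(241969 + 319730)*(F(-685) + I(339)) = (241969 + 319730)*(-301 + (-15 + 339)) = 561699*(-301 + 324) = 561699*23 = 12919077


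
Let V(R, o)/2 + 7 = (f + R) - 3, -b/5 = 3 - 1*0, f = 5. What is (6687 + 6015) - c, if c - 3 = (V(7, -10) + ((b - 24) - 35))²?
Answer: 7799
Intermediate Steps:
b = -15 (b = -5*(3 - 1*0) = -5*(3 + 0) = -5*3 = -15)
V(R, o) = -10 + 2*R (V(R, o) = -14 + 2*((5 + R) - 3) = -14 + 2*(2 + R) = -14 + (4 + 2*R) = -10 + 2*R)
c = 4903 (c = 3 + ((-10 + 2*7) + ((-15 - 24) - 35))² = 3 + ((-10 + 14) + (-39 - 35))² = 3 + (4 - 74)² = 3 + (-70)² = 3 + 4900 = 4903)
(6687 + 6015) - c = (6687 + 6015) - 1*4903 = 12702 - 4903 = 7799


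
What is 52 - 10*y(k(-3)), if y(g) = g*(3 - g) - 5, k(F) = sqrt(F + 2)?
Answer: 92 - 30*I ≈ 92.0 - 30.0*I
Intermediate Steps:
k(F) = sqrt(2 + F)
y(g) = -5 + g*(3 - g)
52 - 10*y(k(-3)) = 52 - 10*(-5 - (sqrt(2 - 3))**2 + 3*sqrt(2 - 3)) = 52 - 10*(-5 - (sqrt(-1))**2 + 3*sqrt(-1)) = 52 - 10*(-5 - I**2 + 3*I) = 52 - 10*(-5 - 1*(-1) + 3*I) = 52 - 10*(-5 + 1 + 3*I) = 52 - 10*(-4 + 3*I) = 52 + (40 - 30*I) = 92 - 30*I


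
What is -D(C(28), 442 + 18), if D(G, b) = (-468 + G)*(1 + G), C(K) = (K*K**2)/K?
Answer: -248060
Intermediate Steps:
C(K) = K**2 (C(K) = K**3/K = K**2)
D(G, b) = (1 + G)*(-468 + G)
-D(C(28), 442 + 18) = -(-468 + (28**2)**2 - 467*28**2) = -(-468 + 784**2 - 467*784) = -(-468 + 614656 - 366128) = -1*248060 = -248060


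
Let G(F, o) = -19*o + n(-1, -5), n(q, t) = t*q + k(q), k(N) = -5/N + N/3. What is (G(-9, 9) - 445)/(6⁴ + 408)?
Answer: -1819/5112 ≈ -0.35583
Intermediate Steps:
k(N) = -5/N + N/3 (k(N) = -5/N + N*(⅓) = -5/N + N/3)
n(q, t) = -5/q + q/3 + q*t (n(q, t) = t*q + (-5/q + q/3) = q*t + (-5/q + q/3) = -5/q + q/3 + q*t)
G(F, o) = 29/3 - 19*o (G(F, o) = -19*o + (-5/(-1) + (⅓)*(-1) - 1*(-5)) = -19*o + (-5*(-1) - ⅓ + 5) = -19*o + (5 - ⅓ + 5) = -19*o + 29/3 = 29/3 - 19*o)
(G(-9, 9) - 445)/(6⁴ + 408) = ((29/3 - 19*9) - 445)/(6⁴ + 408) = ((29/3 - 171) - 445)/(1296 + 408) = (-484/3 - 445)/1704 = -1819/3*1/1704 = -1819/5112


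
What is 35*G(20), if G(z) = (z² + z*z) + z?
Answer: 28700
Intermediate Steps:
G(z) = z + 2*z² (G(z) = (z² + z²) + z = 2*z² + z = z + 2*z²)
35*G(20) = 35*(20*(1 + 2*20)) = 35*(20*(1 + 40)) = 35*(20*41) = 35*820 = 28700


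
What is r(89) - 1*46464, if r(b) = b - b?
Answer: -46464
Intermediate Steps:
r(b) = 0
r(89) - 1*46464 = 0 - 1*46464 = 0 - 46464 = -46464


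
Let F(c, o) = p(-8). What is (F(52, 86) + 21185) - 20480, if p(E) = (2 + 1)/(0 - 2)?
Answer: 1407/2 ≈ 703.50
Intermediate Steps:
p(E) = -3/2 (p(E) = 3/(-2) = 3*(-1/2) = -3/2)
F(c, o) = -3/2
(F(52, 86) + 21185) - 20480 = (-3/2 + 21185) - 20480 = 42367/2 - 20480 = 1407/2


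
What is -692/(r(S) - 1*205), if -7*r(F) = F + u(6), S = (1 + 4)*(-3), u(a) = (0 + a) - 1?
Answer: 4844/1425 ≈ 3.3993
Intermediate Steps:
u(a) = -1 + a (u(a) = a - 1 = -1 + a)
S = -15 (S = 5*(-3) = -15)
r(F) = -5/7 - F/7 (r(F) = -(F + (-1 + 6))/7 = -(F + 5)/7 = -(5 + F)/7 = -5/7 - F/7)
-692/(r(S) - 1*205) = -692/((-5/7 - ⅐*(-15)) - 1*205) = -692/((-5/7 + 15/7) - 205) = -692/(10/7 - 205) = -692/(-1425/7) = -692*(-7/1425) = 4844/1425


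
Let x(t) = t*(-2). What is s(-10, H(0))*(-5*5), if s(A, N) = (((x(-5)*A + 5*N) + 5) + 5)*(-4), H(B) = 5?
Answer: -6500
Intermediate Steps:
x(t) = -2*t
s(A, N) = -40 - 40*A - 20*N (s(A, N) = ((((-2*(-5))*A + 5*N) + 5) + 5)*(-4) = (((10*A + 5*N) + 5) + 5)*(-4) = (((5*N + 10*A) + 5) + 5)*(-4) = ((5 + 5*N + 10*A) + 5)*(-4) = (10 + 5*N + 10*A)*(-4) = -40 - 40*A - 20*N)
s(-10, H(0))*(-5*5) = (-40 - 40*(-10) - 20*5)*(-5*5) = (-40 + 400 - 100)*(-25) = 260*(-25) = -6500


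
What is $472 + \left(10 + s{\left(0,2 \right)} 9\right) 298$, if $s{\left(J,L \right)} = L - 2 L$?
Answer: $-1912$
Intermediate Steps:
$s{\left(J,L \right)} = - L$
$472 + \left(10 + s{\left(0,2 \right)} 9\right) 298 = 472 + \left(10 + \left(-1\right) 2 \cdot 9\right) 298 = 472 + \left(10 - 18\right) 298 = 472 - 2384 = -1912$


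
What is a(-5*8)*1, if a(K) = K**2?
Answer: 1600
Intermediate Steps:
a(-5*8)*1 = (-5*8)**2*1 = (-40)**2*1 = 1600*1 = 1600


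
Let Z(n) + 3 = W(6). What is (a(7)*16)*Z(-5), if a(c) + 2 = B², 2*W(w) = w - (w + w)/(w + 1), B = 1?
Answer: 96/7 ≈ 13.714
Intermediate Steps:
W(w) = w/2 - w/(1 + w) (W(w) = (w - (w + w)/(w + 1))/2 = (w - 2*w/(1 + w))/2 = w/2 - w/(1 + w))
Z(n) = -6/7 (Z(n) = -3 + (½)*6*(-1 + 6)/(1 + 6) = -3 + (½)*6*5/7 = -3 + (½)*6*(⅐)*5 = -3 + 15/7 = -6/7)
a(c) = -1 (a(c) = -2 + 1² = -2 + 1 = -1)
(a(7)*16)*Z(-5) = -1*16*(-6/7) = -16*(-6/7) = 96/7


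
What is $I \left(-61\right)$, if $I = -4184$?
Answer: $255224$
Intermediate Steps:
$I \left(-61\right) = \left(-4184\right) \left(-61\right) = 255224$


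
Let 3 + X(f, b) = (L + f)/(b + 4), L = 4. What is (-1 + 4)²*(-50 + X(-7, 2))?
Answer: -963/2 ≈ -481.50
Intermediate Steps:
X(f, b) = -3 + (4 + f)/(4 + b) (X(f, b) = -3 + (4 + f)/(b + 4) = -3 + (4 + f)/(4 + b))
(-1 + 4)²*(-50 + X(-7, 2)) = (-1 + 4)²*(-50 + (-8 - 7 - 3*2)/(4 + 2)) = 3²*(-50 + (-8 - 7 - 6)/6) = 9*(-50 + (⅙)*(-21)) = 9*(-50 - 7/2) = 9*(-107/2) = -963/2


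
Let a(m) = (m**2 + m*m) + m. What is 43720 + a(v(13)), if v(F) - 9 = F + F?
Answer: 46205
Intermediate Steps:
v(F) = 9 + 2*F (v(F) = 9 + (F + F) = 9 + 2*F)
a(m) = m + 2*m**2 (a(m) = (m**2 + m**2) + m = 2*m**2 + m = m + 2*m**2)
43720 + a(v(13)) = 43720 + (9 + 2*13)*(1 + 2*(9 + 2*13)) = 43720 + (9 + 26)*(1 + 2*(9 + 26)) = 43720 + 35*(1 + 2*35) = 43720 + 35*(1 + 70) = 43720 + 35*71 = 43720 + 2485 = 46205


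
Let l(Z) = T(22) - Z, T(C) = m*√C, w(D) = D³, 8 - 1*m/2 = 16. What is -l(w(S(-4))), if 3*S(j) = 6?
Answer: 8 + 16*√22 ≈ 83.047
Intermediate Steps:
S(j) = 2 (S(j) = (⅓)*6 = 2)
m = -16 (m = 16 - 2*16 = 16 - 32 = -16)
T(C) = -16*√C
l(Z) = -Z - 16*√22 (l(Z) = -16*√22 - Z = -Z - 16*√22)
-l(w(S(-4))) = -(-1*2³ - 16*√22) = -(-1*8 - 16*√22) = -(-8 - 16*√22) = 8 + 16*√22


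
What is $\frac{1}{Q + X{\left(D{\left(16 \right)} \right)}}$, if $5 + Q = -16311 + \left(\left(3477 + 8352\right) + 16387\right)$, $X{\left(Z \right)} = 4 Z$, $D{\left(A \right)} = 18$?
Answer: $\frac{1}{11972} \approx 8.3528 \cdot 10^{-5}$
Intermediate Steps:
$Q = 11900$ ($Q = -5 + \left(-16311 + \left(\left(3477 + 8352\right) + 16387\right)\right) = -5 + \left(-16311 + \left(11829 + 16387\right)\right) = -5 + \left(-16311 + 28216\right) = -5 + 11905 = 11900$)
$\frac{1}{Q + X{\left(D{\left(16 \right)} \right)}} = \frac{1}{11900 + 4 \cdot 18} = \frac{1}{11900 + 72} = \frac{1}{11972}$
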